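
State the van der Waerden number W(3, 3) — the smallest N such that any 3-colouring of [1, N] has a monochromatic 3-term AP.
W(3, 3) = 27

W(3, 3) = 27. The lower bound W(3, 3) > 26 comes from an explicit good 3-colouring of [1, 26]; the upper bound W(3, 3) ≤ 27 was verified by exhaustive search over 3-colourings of [1, 27].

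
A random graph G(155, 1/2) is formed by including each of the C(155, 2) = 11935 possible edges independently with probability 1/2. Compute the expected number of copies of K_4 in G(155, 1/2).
E[# K_4] = C(155, 4) · (1/2)^C(4, 2) = 23130030 / 2^6 = 11565015/32 = 361406.71875

For each 4-subset S of vertices (there are C(155, 4) = 23130030 such S), let X_S = 1 if S induces a K_4 (all C(4, 2) = 6 edges present). Then P(X_S = 1) = (1/2)^6 = 1/64. By linearity of expectation, E[# K_4] = C(155, 4) · (1/2)^6 = 23130030 / 64 = 11565015/32 = 361406.71875.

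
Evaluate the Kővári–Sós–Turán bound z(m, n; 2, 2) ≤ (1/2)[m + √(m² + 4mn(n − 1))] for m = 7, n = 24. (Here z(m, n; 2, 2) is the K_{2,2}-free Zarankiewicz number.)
z(7, 24; 2, 2) ≤ (1/2)[7 + √(7² + 4·7·24·23)] = (1/2)[7 + √15505] = 65.7595

Kővári–Sós–Turán: let r_1, ..., r_7 be the row sums and z = Σ r_i the total number of 1s. Each pair of columns can share at most one row with both entries 1 (else a 2×2 all-ones block appears), so Σ_i C(r_i, 2) ≤ C(24, 2) = 276. By convexity Σ_i C(r_i, 2) ≥ 7·C(z/7, 2) = z(z − 7)/(2·7), giving z² − 7z − 7·24·23 ≤ 0 and hence z ≤ (1/2)[7 + √(49 + 4·3864)] = (1/2)[7 + √15505] ≈ (1/2)(7 + 124.5191) = 65.7595.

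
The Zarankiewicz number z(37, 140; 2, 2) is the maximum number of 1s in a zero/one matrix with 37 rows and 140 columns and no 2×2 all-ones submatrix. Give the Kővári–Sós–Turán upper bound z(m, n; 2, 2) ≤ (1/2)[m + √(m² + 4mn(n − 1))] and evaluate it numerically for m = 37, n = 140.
z(37, 140; 2, 2) ≤ (1/2)[37 + √(37² + 4·37·140·139)] = (1/2)[37 + √2881449] = 867.2416

Kővári–Sós–Turán: let r_1, ..., r_37 be the row sums and z = Σ r_i the total number of 1s. Each pair of columns can share at most one row with both entries 1 (else a 2×2 all-ones block appears), so Σ_i C(r_i, 2) ≤ C(140, 2) = 9730. By convexity Σ_i C(r_i, 2) ≥ 37·C(z/37, 2) = z(z − 37)/(2·37), giving z² − 37z − 37·140·139 ≤ 0 and hence z ≤ (1/2)[37 + √(1369 + 4·720020)] = (1/2)[37 + √2881449] ≈ (1/2)(37 + 1697.4831) = 867.2416.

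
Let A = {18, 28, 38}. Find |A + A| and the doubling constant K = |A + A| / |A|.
K = |A + A| / |A| = 5/3

Enumerate A + A = {a + b : a, b ∈ A}. With |A| = 3, there are |A|^2 = 9 ordered sum pairs; collecting distinct values, A + A = {36, 46, 56, 66, 76}, so |A + A| = 5. Thus K = 5/3. Here |A + A| = 2|A| − 1 = 5, the minimum possible — so K = 5/3 is minimal, which holds iff A is an arithmetic progression.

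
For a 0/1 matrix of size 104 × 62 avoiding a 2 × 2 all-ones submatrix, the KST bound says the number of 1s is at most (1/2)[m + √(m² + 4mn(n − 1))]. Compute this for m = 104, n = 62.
z(104, 62; 2, 2) ≤ (1/2)[104 + √(104² + 4·104·62·61)] = (1/2)[104 + √1584128] = 681.3107

Kővári–Sós–Turán: let r_1, ..., r_104 be the row sums and z = Σ r_i the total number of 1s. Each pair of columns can share at most one row with both entries 1 (else a 2×2 all-ones block appears), so Σ_i C(r_i, 2) ≤ C(62, 2) = 1891. By convexity Σ_i C(r_i, 2) ≥ 104·C(z/104, 2) = z(z − 104)/(2·104), giving z² − 104z − 104·62·61 ≤ 0 and hence z ≤ (1/2)[104 + √(10816 + 4·393328)] = (1/2)[104 + √1584128] ≈ (1/2)(104 + 1258.6215) = 681.3107.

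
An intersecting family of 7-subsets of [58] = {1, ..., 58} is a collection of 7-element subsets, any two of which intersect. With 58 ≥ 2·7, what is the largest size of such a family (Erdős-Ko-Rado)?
max |F| = C(57, 6) = 36288252

The Erdős-Ko-Rado theorem states: for n ≥ 2k, an intersecting family of k-subsets of an n-element set has size at most C(n − 1, k − 1), with equality for 'star' families {A ⊆ [n] : |A| = k, i ∈ A} (fix an element i). For n = 58, k = 7: C(57, 6) = 36288252.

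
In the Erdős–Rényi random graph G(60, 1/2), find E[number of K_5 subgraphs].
E[# K_5] = C(60, 5) · (1/2)^C(5, 2) = 5461512 / 2^10 = 682689/128 = 5333.5078125

For each 5-subset S of vertices (there are C(60, 5) = 5461512 such S), let X_S = 1 if S induces a K_5 (all C(5, 2) = 10 edges present). Then P(X_S = 1) = (1/2)^10 = 1/1024. By linearity of expectation, E[# K_5] = C(60, 5) · (1/2)^10 = 5461512 / 1024 = 682689/128 = 5333.5078125.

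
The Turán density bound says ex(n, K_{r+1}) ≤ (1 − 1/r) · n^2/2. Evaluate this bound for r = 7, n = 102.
Turán density bound = (6/7) · 102^2/2 = 31212/7 ≈ 4458.8571

Turán's theorem: ex(n, K_{r+1}) is achieved by the complete r-partite Turán graph T(n, r) with parts as balanced as possible, and is at most (1 − 1/r) · n^2/2. For r = 7, n = 102: the density bound is (6/7) · 10404/2 = 31212/7 ≈ 4458.8571. The integer-valued extremum is e(T(102, 7)) = 4458, which is strictly less than the density bound 31212/7 since 7 ∤ 102 (the parts of T(102, 7) cannot all be equal).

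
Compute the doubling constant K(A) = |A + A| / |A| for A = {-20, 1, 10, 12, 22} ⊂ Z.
K = |A + A| / |A| = 14/5

Enumerate A + A = {a + b : a, b ∈ A}. With |A| = 5, there are |A|^2 = 25 ordered sum pairs; collecting distinct values, A + A = {-40, -19, -10, -8, 2, 11, 13, 20, 22, 23, 24, 32, 34, 44}, so |A + A| = 14. Thus K = 14/5. For comparison, the minimum possible |A + A| over all 5-element sets is 2·5 − 1 = 9 (so min K = 9/5), attained only by arithmetic progressions.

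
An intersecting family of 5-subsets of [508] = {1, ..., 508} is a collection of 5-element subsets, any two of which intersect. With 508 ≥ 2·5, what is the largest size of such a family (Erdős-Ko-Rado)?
max |F| = C(507, 4) = 2720627910

The Erdős-Ko-Rado theorem states: for n ≥ 2k, an intersecting family of k-subsets of an n-element set has size at most C(n − 1, k − 1), with equality for 'star' families {A ⊆ [n] : |A| = k, i ∈ A} (fix an element i). For n = 508, k = 5: C(507, 4) = 2720627910.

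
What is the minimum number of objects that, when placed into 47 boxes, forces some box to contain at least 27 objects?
n = (27 − 1)·47 + 1 = 1223

By the generalised pigeonhole principle, to guarantee some box contains ≥ r objects we need more than (r − 1) · k objects total. Threshold: n = (r − 1) · k + 1. With r = 27 and k = 47: n = 26 · 47 + 1 = 1222 + 1 = 1223. For n = 1222 = 26 · 47, we can put exactly 26 objects in every box, avoiding 27 in any single one — so 1223 is tight.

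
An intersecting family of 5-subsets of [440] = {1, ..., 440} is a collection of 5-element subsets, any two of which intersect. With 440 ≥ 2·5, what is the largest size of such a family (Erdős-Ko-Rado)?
max |F| = C(439, 4) = 1526494751

Erdős-Ko-Rado (1961): when n ≥ 2k, max |F| = C(n−1, k−1). The bound is attained by the star {A : i ∈ A} for any fixed i ∈ [n]. Here C(440−1, 5−1) = C(439, 4) = 1526494751.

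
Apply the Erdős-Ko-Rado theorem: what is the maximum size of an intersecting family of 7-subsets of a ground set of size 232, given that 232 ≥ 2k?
max |F| = C(231, 6) = 197656884271

The Erdős-Ko-Rado theorem states: for n ≥ 2k, an intersecting family of k-subsets of an n-element set has size at most C(n − 1, k − 1), with equality for 'star' families {A ⊆ [n] : |A| = k, i ∈ A} (fix an element i). For n = 232, k = 7: C(231, 6) = 197656884271.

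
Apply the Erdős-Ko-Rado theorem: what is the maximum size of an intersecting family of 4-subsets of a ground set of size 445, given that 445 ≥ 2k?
max |F| = C(444, 3) = 14489644

The Erdős-Ko-Rado theorem states: for n ≥ 2k, an intersecting family of k-subsets of an n-element set has size at most C(n − 1, k − 1), with equality for 'star' families {A ⊆ [n] : |A| = k, i ∈ A} (fix an element i). For n = 445, k = 4: C(444, 3) = 14489644.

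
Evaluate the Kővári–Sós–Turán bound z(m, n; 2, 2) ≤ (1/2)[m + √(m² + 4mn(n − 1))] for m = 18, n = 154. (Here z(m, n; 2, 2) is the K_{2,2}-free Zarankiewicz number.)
z(18, 154; 2, 2) ≤ (1/2)[18 + √(18² + 4·18·154·153)] = (1/2)[18 + √1696788] = 660.3041

Kővári–Sós–Turán: let r_1, ..., r_18 be the row sums and z = Σ r_i the total number of 1s. Each pair of columns can share at most one row with both entries 1 (else a 2×2 all-ones block appears), so Σ_i C(r_i, 2) ≤ C(154, 2) = 11781. By convexity Σ_i C(r_i, 2) ≥ 18·C(z/18, 2) = z(z − 18)/(2·18), giving z² − 18z − 18·154·153 ≤ 0 and hence z ≤ (1/2)[18 + √(324 + 4·424116)] = (1/2)[18 + √1696788] ≈ (1/2)(18 + 1302.6082) = 660.3041.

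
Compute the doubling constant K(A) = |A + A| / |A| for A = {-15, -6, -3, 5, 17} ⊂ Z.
K = |A + A| / |A| = 14/5

Enumerate A + A = {a + b : a, b ∈ A}. With |A| = 5, there are |A|^2 = 25 ordered sum pairs; collecting distinct values, A + A = {-30, -21, -18, -12, -10, -9, -6, -1, 2, 10, 11, 14, 22, 34}, so |A + A| = 14. Thus K = 14/5. For comparison, the minimum possible |A + A| over all 5-element sets is 2·5 − 1 = 9 (so min K = 9/5), attained only by arithmetic progressions.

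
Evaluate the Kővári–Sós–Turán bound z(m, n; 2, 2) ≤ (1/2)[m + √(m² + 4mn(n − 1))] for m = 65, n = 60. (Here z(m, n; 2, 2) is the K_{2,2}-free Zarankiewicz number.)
z(65, 60; 2, 2) ≤ (1/2)[65 + √(65² + 4·65·60·59)] = (1/2)[65 + √924625] = 513.2871

Kővári–Sós–Turán: let r_1, ..., r_65 be the row sums and z = Σ r_i the total number of 1s. Each pair of columns can share at most one row with both entries 1 (else a 2×2 all-ones block appears), so Σ_i C(r_i, 2) ≤ C(60, 2) = 1770. By convexity Σ_i C(r_i, 2) ≥ 65·C(z/65, 2) = z(z − 65)/(2·65), giving z² − 65z − 65·60·59 ≤ 0 and hence z ≤ (1/2)[65 + √(4225 + 4·230100)] = (1/2)[65 + √924625] ≈ (1/2)(65 + 961.5742) = 513.2871.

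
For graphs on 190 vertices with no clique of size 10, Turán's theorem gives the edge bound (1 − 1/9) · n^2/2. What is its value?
Turán density bound = (8/9) · 190^2/2 = 144400/9 ≈ 16044.4444

Turán's theorem: ex(n, K_{r+1}) is achieved by the complete r-partite Turán graph T(n, r) with parts as balanced as possible, and is at most (1 − 1/r) · n^2/2. For r = 9, n = 190: the density bound is (8/9) · 36100/2 = 144400/9 ≈ 16044.4444. The integer-valued extremum is e(T(190, 9)) = 16044, which is strictly less than the density bound 144400/9 since 9 ∤ 190 (the parts of T(190, 9) cannot all be equal).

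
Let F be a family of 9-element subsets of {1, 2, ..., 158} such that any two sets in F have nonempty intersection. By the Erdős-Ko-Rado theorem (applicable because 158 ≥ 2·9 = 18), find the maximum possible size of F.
max |F| = C(157, 8) = 7637643295425

The Erdős-Ko-Rado theorem states: for n ≥ 2k, an intersecting family of k-subsets of an n-element set has size at most C(n − 1, k − 1), with equality for 'star' families {A ⊆ [n] : |A| = k, i ∈ A} (fix an element i). For n = 158, k = 9: C(157, 8) = 7637643295425.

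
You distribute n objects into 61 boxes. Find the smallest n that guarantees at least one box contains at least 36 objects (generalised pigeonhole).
n = (36 − 1)·61 + 1 = 2136

By the generalised pigeonhole principle, to guarantee some box contains ≥ r objects we need more than (r − 1) · k objects total. Threshold: n = (r − 1) · k + 1. With r = 36 and k = 61: n = 35 · 61 + 1 = 2135 + 1 = 2136. For n = 2135 = 35 · 61, we can put exactly 35 objects in every box, avoiding 36 in any single one — so 2136 is tight.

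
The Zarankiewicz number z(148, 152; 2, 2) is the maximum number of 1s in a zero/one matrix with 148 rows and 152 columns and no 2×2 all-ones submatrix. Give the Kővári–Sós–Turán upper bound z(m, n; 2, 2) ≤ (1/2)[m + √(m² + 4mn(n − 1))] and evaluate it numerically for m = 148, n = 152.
z(148, 152; 2, 2) ≤ (1/2)[148 + √(148² + 4·148·152·151)] = (1/2)[148 + √13609488] = 1918.552

Kővári–Sós–Turán: let r_1, ..., r_148 be the row sums and z = Σ r_i the total number of 1s. Each pair of columns can share at most one row with both entries 1 (else a 2×2 all-ones block appears), so Σ_i C(r_i, 2) ≤ C(152, 2) = 11476. By convexity Σ_i C(r_i, 2) ≥ 148·C(z/148, 2) = z(z − 148)/(2·148), giving z² − 148z − 148·152·151 ≤ 0 and hence z ≤ (1/2)[148 + √(21904 + 4·3396896)] = (1/2)[148 + √13609488] ≈ (1/2)(148 + 3689.104) = 1918.552.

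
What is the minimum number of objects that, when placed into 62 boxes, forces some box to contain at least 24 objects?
n = (24 − 1)·62 + 1 = 1427

By the generalised pigeonhole principle, to guarantee some box contains ≥ r objects we need more than (r − 1) · k objects total. Threshold: n = (r − 1) · k + 1. With r = 24 and k = 62: n = 23 · 62 + 1 = 1426 + 1 = 1427. For n = 1426 = 23 · 62, we can put exactly 23 objects in every box, avoiding 24 in any single one — so 1427 is tight.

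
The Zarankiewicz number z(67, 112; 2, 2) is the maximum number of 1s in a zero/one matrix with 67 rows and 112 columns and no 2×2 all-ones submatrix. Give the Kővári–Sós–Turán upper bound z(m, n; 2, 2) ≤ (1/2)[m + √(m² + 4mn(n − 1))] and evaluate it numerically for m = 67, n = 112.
z(67, 112; 2, 2) ≤ (1/2)[67 + √(67² + 4·67·112·111)] = (1/2)[67 + √3336265] = 946.7723

Kővári–Sós–Turán: let r_1, ..., r_67 be the row sums and z = Σ r_i the total number of 1s. Each pair of columns can share at most one row with both entries 1 (else a 2×2 all-ones block appears), so Σ_i C(r_i, 2) ≤ C(112, 2) = 6216. By convexity Σ_i C(r_i, 2) ≥ 67·C(z/67, 2) = z(z − 67)/(2·67), giving z² − 67z − 67·112·111 ≤ 0 and hence z ≤ (1/2)[67 + √(4489 + 4·832944)] = (1/2)[67 + √3336265] ≈ (1/2)(67 + 1826.5446) = 946.7723.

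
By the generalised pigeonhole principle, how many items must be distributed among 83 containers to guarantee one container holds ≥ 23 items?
n = (23 − 1)·83 + 1 = 1827

By the generalised pigeonhole principle, to guarantee some box contains ≥ r objects we need more than (r − 1) · k objects total. Threshold: n = (r − 1) · k + 1. With r = 23 and k = 83: n = 22 · 83 + 1 = 1826 + 1 = 1827. For n = 1826 = 22 · 83, we can put exactly 22 objects in every box, avoiding 23 in any single one — so 1827 is tight.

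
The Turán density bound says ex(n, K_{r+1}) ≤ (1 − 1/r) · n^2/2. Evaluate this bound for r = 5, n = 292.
Turán density bound = (4/5) · 292^2/2 = 170528/5 ≈ 34105.6

Turán's theorem: ex(n, K_{r+1}) is achieved by the complete r-partite Turán graph T(n, r) with parts as balanced as possible, and is at most (1 − 1/r) · n^2/2. For r = 5, n = 292: the density bound is (4/5) · 85264/2 = 170528/5 ≈ 34105.6. The integer-valued extremum is e(T(292, 5)) = 34105, which is strictly less than the density bound 170528/5 since 5 ∤ 292 (the parts of T(292, 5) cannot all be equal).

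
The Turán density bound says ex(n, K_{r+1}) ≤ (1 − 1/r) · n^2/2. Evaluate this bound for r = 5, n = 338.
Turán density bound = (4/5) · 338^2/2 = 228488/5 ≈ 45697.6

Turán's theorem: ex(n, K_{r+1}) is achieved by the complete r-partite Turán graph T(n, r) with parts as balanced as possible, and is at most (1 − 1/r) · n^2/2. For r = 5, n = 338: the density bound is (4/5) · 114244/2 = 228488/5 ≈ 45697.6. The integer-valued extremum is e(T(338, 5)) = 45697, which is strictly less than the density bound 228488/5 since 5 ∤ 338 (the parts of T(338, 5) cannot all be equal).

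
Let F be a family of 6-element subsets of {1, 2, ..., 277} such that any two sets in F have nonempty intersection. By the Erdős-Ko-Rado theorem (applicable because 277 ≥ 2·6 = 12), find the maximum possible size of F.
max |F| = C(276, 5) = 12868936080

The Erdős-Ko-Rado theorem states: for n ≥ 2k, an intersecting family of k-subsets of an n-element set has size at most C(n − 1, k − 1), with equality for 'star' families {A ⊆ [n] : |A| = k, i ∈ A} (fix an element i). For n = 277, k = 6: C(276, 5) = 12868936080.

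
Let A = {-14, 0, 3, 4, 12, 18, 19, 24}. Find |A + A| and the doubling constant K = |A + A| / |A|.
K = |A + A| / |A| = 32/8 = 4

Enumerate A + A = {a + b : a, b ∈ A}. With |A| = 8, there are |A|^2 = 64 ordered sum pairs; collecting distinct values, A + A = {-28, -14, -11, -10, -2, 0, 3, 4, 5, 6, 7, 8, 10, 12, 15, 16, 18, 19, 21, 22, 23, 24, 27, 28, 30, 31, 36, 37, 38, 42, 43, 48}, so |A + A| = 32. Thus K = 32/8 = 4. For comparison, the minimum possible |A + A| over all 8-element sets is 2·8 − 1 = 15 (so min K = 15/8), attained only by arithmetic progressions.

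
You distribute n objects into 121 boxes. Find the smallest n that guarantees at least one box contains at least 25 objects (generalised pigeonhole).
n = (25 − 1)·121 + 1 = 2905

By the generalised pigeonhole principle, to guarantee some box contains ≥ r objects we need more than (r − 1) · k objects total. Threshold: n = (r − 1) · k + 1. With r = 25 and k = 121: n = 24 · 121 + 1 = 2904 + 1 = 2905. For n = 2904 = 24 · 121, we can put exactly 24 objects in every box, avoiding 25 in any single one — so 2905 is tight.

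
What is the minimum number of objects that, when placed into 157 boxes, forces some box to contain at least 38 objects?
n = (38 − 1)·157 + 1 = 5810

By the generalised pigeonhole principle, to guarantee some box contains ≥ r objects we need more than (r − 1) · k objects total. Threshold: n = (r − 1) · k + 1. With r = 38 and k = 157: n = 37 · 157 + 1 = 5809 + 1 = 5810. For n = 5809 = 37 · 157, we can put exactly 37 objects in every box, avoiding 38 in any single one — so 5810 is tight.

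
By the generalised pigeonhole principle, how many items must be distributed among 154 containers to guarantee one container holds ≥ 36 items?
n = (36 − 1)·154 + 1 = 5391

By the generalised pigeonhole principle, to guarantee some box contains ≥ r objects we need more than (r − 1) · k objects total. Threshold: n = (r − 1) · k + 1. With r = 36 and k = 154: n = 35 · 154 + 1 = 5390 + 1 = 5391. For n = 5390 = 35 · 154, we can put exactly 35 objects in every box, avoiding 36 in any single one — so 5391 is tight.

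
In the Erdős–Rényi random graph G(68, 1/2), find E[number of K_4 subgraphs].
E[# K_4] = C(68, 4) · (1/2)^C(4, 2) = 814385 / 2^6 = 12724.765625

For each 4-subset S of vertices (there are C(68, 4) = 814385 such S), let X_S = 1 if S induces a K_4 (all C(4, 2) = 6 edges present). Then P(X_S = 1) = (1/2)^6 = 1/64. By linearity of expectation, E[# K_4] = C(68, 4) · (1/2)^6 = 814385 / 64 = 12724.765625.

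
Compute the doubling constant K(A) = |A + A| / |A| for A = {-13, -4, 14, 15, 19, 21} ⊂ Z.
K = |A + A| / |A| = 21/6 = 7/2

Enumerate A + A = {a + b : a, b ∈ A}. With |A| = 6, there are |A|^2 = 36 ordered sum pairs; collecting distinct values, A + A = {-26, -17, -8, 1, 2, 6, 8, 10, 11, 15, 17, 28, 29, 30, 33, 34, 35, 36, 38, 40, 42}, so |A + A| = 21. Thus K = 21/6 = 7/2. For comparison, the minimum possible |A + A| over all 6-element sets is 2·6 − 1 = 11 (so min K = 11/6), attained only by arithmetic progressions.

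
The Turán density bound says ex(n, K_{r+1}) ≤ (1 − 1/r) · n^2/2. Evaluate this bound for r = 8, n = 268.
Turán density bound = (7/8) · 268^2/2 = 31423

Turán's theorem: ex(n, K_{r+1}) is achieved by the complete r-partite Turán graph T(n, r) with parts as balanced as possible, and is at most (1 − 1/r) · n^2/2. For r = 8, n = 268: the density bound is (7/8) · 71824/2 = 31423. The integer-valued extremum is e(T(268, 8)) = 31422, which is strictly less than the density bound 31423 since 8 ∤ 268 (the parts of T(268, 8) cannot all be equal).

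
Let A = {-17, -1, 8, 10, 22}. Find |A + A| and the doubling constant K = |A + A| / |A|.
K = |A + A| / |A| = 15/5 = 3

Enumerate A + A = {a + b : a, b ∈ A}. With |A| = 5, there are |A|^2 = 25 ordered sum pairs; collecting distinct values, A + A = {-34, -18, -9, -7, -2, 5, 7, 9, 16, 18, 20, 21, 30, 32, 44}, so |A + A| = 15. Thus K = 15/5 = 3. For comparison, the minimum possible |A + A| over all 5-element sets is 2·5 − 1 = 9 (so min K = 9/5), attained only by arithmetic progressions.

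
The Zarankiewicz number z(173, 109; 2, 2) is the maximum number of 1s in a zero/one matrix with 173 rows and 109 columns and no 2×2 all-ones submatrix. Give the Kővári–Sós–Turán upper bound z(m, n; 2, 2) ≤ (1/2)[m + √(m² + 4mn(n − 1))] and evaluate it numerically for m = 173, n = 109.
z(173, 109; 2, 2) ≤ (1/2)[173 + √(173² + 4·173·109·108)] = (1/2)[173 + √8176153] = 1516.1987

Kővári–Sós–Turán: let r_1, ..., r_173 be the row sums and z = Σ r_i the total number of 1s. Each pair of columns can share at most one row with both entries 1 (else a 2×2 all-ones block appears), so Σ_i C(r_i, 2) ≤ C(109, 2) = 5886. By convexity Σ_i C(r_i, 2) ≥ 173·C(z/173, 2) = z(z − 173)/(2·173), giving z² − 173z − 173·109·108 ≤ 0 and hence z ≤ (1/2)[173 + √(29929 + 4·2036556)] = (1/2)[173 + √8176153] ≈ (1/2)(173 + 2859.3973) = 1516.1987.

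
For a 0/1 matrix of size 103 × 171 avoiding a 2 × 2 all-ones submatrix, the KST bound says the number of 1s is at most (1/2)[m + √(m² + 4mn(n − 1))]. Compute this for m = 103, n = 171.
z(103, 171; 2, 2) ≤ (1/2)[103 + √(103² + 4·103·171·170)] = (1/2)[103 + √11987449] = 1782.6448

Kővári–Sós–Turán: let r_1, ..., r_103 be the row sums and z = Σ r_i the total number of 1s. Each pair of columns can share at most one row with both entries 1 (else a 2×2 all-ones block appears), so Σ_i C(r_i, 2) ≤ C(171, 2) = 14535. By convexity Σ_i C(r_i, 2) ≥ 103·C(z/103, 2) = z(z − 103)/(2·103), giving z² − 103z − 103·171·170 ≤ 0 and hence z ≤ (1/2)[103 + √(10609 + 4·2994210)] = (1/2)[103 + √11987449] ≈ (1/2)(103 + 3462.2896) = 1782.6448.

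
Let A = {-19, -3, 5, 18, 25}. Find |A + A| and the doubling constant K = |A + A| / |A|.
K = |A + A| / |A| = 15/5 = 3

Enumerate A + A = {a + b : a, b ∈ A}. With |A| = 5, there are |A|^2 = 25 ordered sum pairs; collecting distinct values, A + A = {-38, -22, -14, -6, -1, 2, 6, 10, 15, 22, 23, 30, 36, 43, 50}, so |A + A| = 15. Thus K = 15/5 = 3. For comparison, the minimum possible |A + A| over all 5-element sets is 2·5 − 1 = 9 (so min K = 9/5), attained only by arithmetic progressions.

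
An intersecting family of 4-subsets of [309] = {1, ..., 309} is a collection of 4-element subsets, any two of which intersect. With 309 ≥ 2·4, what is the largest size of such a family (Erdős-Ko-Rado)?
max |F| = C(308, 3) = 4822356

Erdős-Ko-Rado (1961): when n ≥ 2k, max |F| = C(n−1, k−1). The bound is attained by the star {A : i ∈ A} for any fixed i ∈ [n]. Here C(309−1, 4−1) = C(308, 3) = 4822356.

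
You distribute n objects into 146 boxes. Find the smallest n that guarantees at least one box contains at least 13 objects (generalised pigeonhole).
n = (13 − 1)·146 + 1 = 1753

By the generalised pigeonhole principle, to guarantee some box contains ≥ r objects we need more than (r − 1) · k objects total. Threshold: n = (r − 1) · k + 1. With r = 13 and k = 146: n = 12 · 146 + 1 = 1752 + 1 = 1753. For n = 1752 = 12 · 146, we can put exactly 12 objects in every box, avoiding 13 in any single one — so 1753 is tight.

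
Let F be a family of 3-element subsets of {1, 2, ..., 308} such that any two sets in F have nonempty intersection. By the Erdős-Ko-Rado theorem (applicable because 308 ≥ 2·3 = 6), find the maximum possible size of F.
max |F| = C(307, 2) = 46971

Erdős-Ko-Rado (1961): when n ≥ 2k, max |F| = C(n−1, k−1). The bound is attained by the star {A : i ∈ A} for any fixed i ∈ [n]. Here C(308−1, 3−1) = C(307, 2) = 46971.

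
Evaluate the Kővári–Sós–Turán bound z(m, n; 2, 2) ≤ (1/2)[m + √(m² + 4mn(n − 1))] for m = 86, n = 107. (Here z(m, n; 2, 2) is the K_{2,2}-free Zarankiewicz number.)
z(86, 107; 2, 2) ≤ (1/2)[86 + √(86² + 4·86·107·106)] = (1/2)[86 + √3909044] = 1031.5651

Kővári–Sós–Turán: let r_1, ..., r_86 be the row sums and z = Σ r_i the total number of 1s. Each pair of columns can share at most one row with both entries 1 (else a 2×2 all-ones block appears), so Σ_i C(r_i, 2) ≤ C(107, 2) = 5671. By convexity Σ_i C(r_i, 2) ≥ 86·C(z/86, 2) = z(z − 86)/(2·86), giving z² − 86z − 86·107·106 ≤ 0 and hence z ≤ (1/2)[86 + √(7396 + 4·975412)] = (1/2)[86 + √3909044] ≈ (1/2)(86 + 1977.1302) = 1031.5651.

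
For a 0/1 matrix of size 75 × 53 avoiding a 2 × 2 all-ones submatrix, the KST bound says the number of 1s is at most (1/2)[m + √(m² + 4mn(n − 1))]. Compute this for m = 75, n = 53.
z(75, 53; 2, 2) ≤ (1/2)[75 + √(75² + 4·75·53·52)] = (1/2)[75 + √832425] = 493.6866

Kővári–Sós–Turán: let r_1, ..., r_75 be the row sums and z = Σ r_i the total number of 1s. Each pair of columns can share at most one row with both entries 1 (else a 2×2 all-ones block appears), so Σ_i C(r_i, 2) ≤ C(53, 2) = 1378. By convexity Σ_i C(r_i, 2) ≥ 75·C(z/75, 2) = z(z − 75)/(2·75), giving z² − 75z − 75·53·52 ≤ 0 and hence z ≤ (1/2)[75 + √(5625 + 4·206700)] = (1/2)[75 + √832425] ≈ (1/2)(75 + 912.3733) = 493.6866.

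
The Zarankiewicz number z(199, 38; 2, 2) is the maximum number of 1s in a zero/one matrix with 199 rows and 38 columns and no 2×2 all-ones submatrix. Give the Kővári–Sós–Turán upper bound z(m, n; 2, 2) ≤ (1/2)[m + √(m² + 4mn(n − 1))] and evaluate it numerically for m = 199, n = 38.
z(199, 38; 2, 2) ≤ (1/2)[199 + √(199² + 4·199·38·37)] = (1/2)[199 + √1158777] = 637.7325

Kővári–Sós–Turán: let r_1, ..., r_199 be the row sums and z = Σ r_i the total number of 1s. Each pair of columns can share at most one row with both entries 1 (else a 2×2 all-ones block appears), so Σ_i C(r_i, 2) ≤ C(38, 2) = 703. By convexity Σ_i C(r_i, 2) ≥ 199·C(z/199, 2) = z(z − 199)/(2·199), giving z² − 199z − 199·38·37 ≤ 0 and hence z ≤ (1/2)[199 + √(39601 + 4·279794)] = (1/2)[199 + √1158777] ≈ (1/2)(199 + 1076.465) = 637.7325.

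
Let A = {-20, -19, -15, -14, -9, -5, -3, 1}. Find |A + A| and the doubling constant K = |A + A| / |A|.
K = |A + A| / |A| = 26/8 = 13/4

Enumerate A + A = {a + b : a, b ∈ A}. With |A| = 8, there are |A|^2 = 64 ordered sum pairs; collecting distinct values, A + A = {-40, -39, -38, -35, -34, -33, -30, -29, -28, -25, -24, -23, -22, -20, -19, -18, -17, -14, -13, -12, -10, -8, -6, -4, -2, 2}, so |A + A| = 26. Thus K = 26/8 = 13/4. For comparison, the minimum possible |A + A| over all 8-element sets is 2·8 − 1 = 15 (so min K = 15/8), attained only by arithmetic progressions.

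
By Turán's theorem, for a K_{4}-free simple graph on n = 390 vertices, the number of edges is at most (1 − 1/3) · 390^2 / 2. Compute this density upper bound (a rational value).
Turán density bound = (2/3) · 390^2/2 = 50700

Turán's theorem: ex(n, K_{r+1}) is achieved by the complete r-partite Turán graph T(n, r) with parts as balanced as possible, and is at most (1 − 1/r) · n^2/2. For r = 3, n = 390: the density bound is (2/3) · 152100/2 = 50700. Since 3 ∣ 390, the Turán graph T(390, 3) has parts of equal size 130, and its edge count e(T(390, 3)) = 50700 attains the density bound exactly.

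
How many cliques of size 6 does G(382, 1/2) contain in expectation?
E[# K_6] = C(382, 6) · (1/2)^C(6, 2) = 4148697778407 / 2^15 ≈ 126608208.569550

For each 6-subset S of vertices (there are C(382, 6) = 4148697778407 such S), let X_S = 1 if S induces a K_6 (all C(6, 2) = 15 edges present). Then P(X_S = 1) = (1/2)^15 = 1/32768. By linearity of expectation, E[# K_6] = C(382, 6) · (1/2)^15 = 4148697778407 / 32768 ≈ 126608208.569550.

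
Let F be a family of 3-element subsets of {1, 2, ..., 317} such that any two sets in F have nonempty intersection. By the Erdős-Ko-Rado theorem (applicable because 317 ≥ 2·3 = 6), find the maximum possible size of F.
max |F| = C(316, 2) = 49770

Erdős-Ko-Rado (1961): when n ≥ 2k, max |F| = C(n−1, k−1). The bound is attained by the star {A : i ∈ A} for any fixed i ∈ [n]. Here C(317−1, 3−1) = C(316, 2) = 49770.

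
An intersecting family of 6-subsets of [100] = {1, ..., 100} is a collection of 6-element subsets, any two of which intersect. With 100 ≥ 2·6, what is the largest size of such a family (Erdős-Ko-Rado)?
max |F| = C(99, 5) = 71523144

The Erdős-Ko-Rado theorem states: for n ≥ 2k, an intersecting family of k-subsets of an n-element set has size at most C(n − 1, k − 1), with equality for 'star' families {A ⊆ [n] : |A| = k, i ∈ A} (fix an element i). For n = 100, k = 6: C(99, 5) = 71523144.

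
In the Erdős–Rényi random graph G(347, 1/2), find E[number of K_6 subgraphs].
E[# K_6] = C(347, 6) · (1/2)^C(6, 2) = 2321511508218 / 2^15 = 1160755754109/16384 ≈ 70846908.820129

For each 6-subset S of vertices (there are C(347, 6) = 2321511508218 such S), let X_S = 1 if S induces a K_6 (all C(6, 2) = 15 edges present). Then P(X_S = 1) = (1/2)^15 = 1/32768. By linearity of expectation, E[# K_6] = C(347, 6) · (1/2)^15 = 2321511508218 / 32768 = 1160755754109/16384 ≈ 70846908.820129.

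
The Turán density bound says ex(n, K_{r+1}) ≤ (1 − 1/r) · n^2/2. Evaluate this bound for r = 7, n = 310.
Turán density bound = (6/7) · 310^2/2 = 288300/7 ≈ 41185.7143

Turán's theorem: ex(n, K_{r+1}) is achieved by the complete r-partite Turán graph T(n, r) with parts as balanced as possible, and is at most (1 − 1/r) · n^2/2. For r = 7, n = 310: the density bound is (6/7) · 96100/2 = 288300/7 ≈ 41185.7143. The integer-valued extremum is e(T(310, 7)) = 41185, which is strictly less than the density bound 288300/7 since 7 ∤ 310 (the parts of T(310, 7) cannot all be equal).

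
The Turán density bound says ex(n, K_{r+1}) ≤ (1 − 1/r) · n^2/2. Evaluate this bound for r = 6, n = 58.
Turán density bound = (5/6) · 58^2/2 = 4205/3 ≈ 1401.6667

Turán's theorem: ex(n, K_{r+1}) is achieved by the complete r-partite Turán graph T(n, r) with parts as balanced as possible, and is at most (1 − 1/r) · n^2/2. For r = 6, n = 58: the density bound is (5/6) · 3364/2 = 4205/3 ≈ 1401.6667. The integer-valued extremum is e(T(58, 6)) = 1401, which is strictly less than the density bound 4205/3 since 6 ∤ 58 (the parts of T(58, 6) cannot all be equal).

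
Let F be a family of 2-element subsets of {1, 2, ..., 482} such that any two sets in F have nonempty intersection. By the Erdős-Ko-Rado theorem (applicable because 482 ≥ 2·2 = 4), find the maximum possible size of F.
max |F| = C(481, 1) = 481

The Erdős-Ko-Rado theorem states: for n ≥ 2k, an intersecting family of k-subsets of an n-element set has size at most C(n − 1, k − 1), with equality for 'star' families {A ⊆ [n] : |A| = k, i ∈ A} (fix an element i). For n = 482, k = 2: C(481, 1) = 481.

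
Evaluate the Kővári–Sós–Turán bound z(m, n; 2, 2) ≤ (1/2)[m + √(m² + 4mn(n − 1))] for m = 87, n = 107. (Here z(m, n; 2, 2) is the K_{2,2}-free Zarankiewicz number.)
z(87, 107; 2, 2) ≤ (1/2)[87 + √(87² + 4·87·107·106)] = (1/2)[87 + √3954585] = 1037.8069

Kővári–Sós–Turán: let r_1, ..., r_87 be the row sums and z = Σ r_i the total number of 1s. Each pair of columns can share at most one row with both entries 1 (else a 2×2 all-ones block appears), so Σ_i C(r_i, 2) ≤ C(107, 2) = 5671. By convexity Σ_i C(r_i, 2) ≥ 87·C(z/87, 2) = z(z − 87)/(2·87), giving z² − 87z − 87·107·106 ≤ 0 and hence z ≤ (1/2)[87 + √(7569 + 4·986754)] = (1/2)[87 + √3954585] ≈ (1/2)(87 + 1988.6138) = 1037.8069.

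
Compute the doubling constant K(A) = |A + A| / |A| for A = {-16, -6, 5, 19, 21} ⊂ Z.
K = |A + A| / |A| = 15/5 = 3

Enumerate A + A = {a + b : a, b ∈ A}. With |A| = 5, there are |A|^2 = 25 ordered sum pairs; collecting distinct values, A + A = {-32, -22, -12, -11, -1, 3, 5, 10, 13, 15, 24, 26, 38, 40, 42}, so |A + A| = 15. Thus K = 15/5 = 3. For comparison, the minimum possible |A + A| over all 5-element sets is 2·5 − 1 = 9 (so min K = 9/5), attained only by arithmetic progressions.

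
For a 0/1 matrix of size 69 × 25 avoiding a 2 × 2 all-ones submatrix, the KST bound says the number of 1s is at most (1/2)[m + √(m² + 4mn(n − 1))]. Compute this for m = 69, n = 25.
z(69, 25; 2, 2) ≤ (1/2)[69 + √(69² + 4·69·25·24)] = (1/2)[69 + √170361] = 240.8741

Kővári–Sós–Turán: let r_1, ..., r_69 be the row sums and z = Σ r_i the total number of 1s. Each pair of columns can share at most one row with both entries 1 (else a 2×2 all-ones block appears), so Σ_i C(r_i, 2) ≤ C(25, 2) = 300. By convexity Σ_i C(r_i, 2) ≥ 69·C(z/69, 2) = z(z − 69)/(2·69), giving z² − 69z − 69·25·24 ≤ 0 and hence z ≤ (1/2)[69 + √(4761 + 4·41400)] = (1/2)[69 + √170361] ≈ (1/2)(69 + 412.7481) = 240.8741.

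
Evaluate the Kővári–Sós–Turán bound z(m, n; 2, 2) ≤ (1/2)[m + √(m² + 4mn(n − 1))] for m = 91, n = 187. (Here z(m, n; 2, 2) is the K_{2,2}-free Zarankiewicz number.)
z(91, 187; 2, 2) ≤ (1/2)[91 + √(91² + 4·91·187·186)] = (1/2)[91 + √12668929] = 1825.172

Kővári–Sós–Turán: let r_1, ..., r_91 be the row sums and z = Σ r_i the total number of 1s. Each pair of columns can share at most one row with both entries 1 (else a 2×2 all-ones block appears), so Σ_i C(r_i, 2) ≤ C(187, 2) = 17391. By convexity Σ_i C(r_i, 2) ≥ 91·C(z/91, 2) = z(z − 91)/(2·91), giving z² − 91z − 91·187·186 ≤ 0 and hence z ≤ (1/2)[91 + √(8281 + 4·3165162)] = (1/2)[91 + √12668929] ≈ (1/2)(91 + 3559.3439) = 1825.172.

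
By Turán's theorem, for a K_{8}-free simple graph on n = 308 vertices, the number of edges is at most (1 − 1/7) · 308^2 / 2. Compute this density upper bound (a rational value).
Turán density bound = (6/7) · 308^2/2 = 40656

Turán's theorem: ex(n, K_{r+1}) is achieved by the complete r-partite Turán graph T(n, r) with parts as balanced as possible, and is at most (1 − 1/r) · n^2/2. For r = 7, n = 308: the density bound is (6/7) · 94864/2 = 40656. Since 7 ∣ 308, the Turán graph T(308, 7) has parts of equal size 44, and its edge count e(T(308, 7)) = 40656 attains the density bound exactly.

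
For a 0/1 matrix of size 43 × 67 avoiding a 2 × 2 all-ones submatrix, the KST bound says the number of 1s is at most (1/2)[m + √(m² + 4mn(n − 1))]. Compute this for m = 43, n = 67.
z(43, 67; 2, 2) ≤ (1/2)[43 + √(43² + 4·43·67·66)] = (1/2)[43 + √762433] = 458.087

Kővári–Sós–Turán: let r_1, ..., r_43 be the row sums and z = Σ r_i the total number of 1s. Each pair of columns can share at most one row with both entries 1 (else a 2×2 all-ones block appears), so Σ_i C(r_i, 2) ≤ C(67, 2) = 2211. By convexity Σ_i C(r_i, 2) ≥ 43·C(z/43, 2) = z(z − 43)/(2·43), giving z² − 43z − 43·67·66 ≤ 0 and hence z ≤ (1/2)[43 + √(1849 + 4·190146)] = (1/2)[43 + √762433] ≈ (1/2)(43 + 873.1741) = 458.087.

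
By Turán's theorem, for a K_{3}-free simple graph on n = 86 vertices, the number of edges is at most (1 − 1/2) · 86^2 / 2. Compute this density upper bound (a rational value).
Turán density bound = (1/2) · 86^2/2 = 1849

Turán's theorem: ex(n, K_{r+1}) is achieved by the complete r-partite Turán graph T(n, r) with parts as balanced as possible, and is at most (1 − 1/r) · n^2/2. For r = 2, n = 86: the density bound is (1/2) · 7396/2 = 1849. Since 2 ∣ 86, the Turán graph T(86, 2) has parts of equal size 43, and its edge count e(T(86, 2)) = 1849 attains the density bound exactly.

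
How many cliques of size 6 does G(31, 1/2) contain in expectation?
E[# K_6] = C(31, 6) · (1/2)^C(6, 2) = 736281 / 2^15 ≈ 22.469513

For each 6-subset S of vertices (there are C(31, 6) = 736281 such S), let X_S = 1 if S induces a K_6 (all C(6, 2) = 15 edges present). Then P(X_S = 1) = (1/2)^15 = 1/32768. By linearity of expectation, E[# K_6] = C(31, 6) · (1/2)^15 = 736281 / 32768 ≈ 22.469513.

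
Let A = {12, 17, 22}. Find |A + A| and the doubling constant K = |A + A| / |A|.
K = |A + A| / |A| = 5/3

Enumerate A + A = {a + b : a, b ∈ A}. With |A| = 3, there are |A|^2 = 9 ordered sum pairs; collecting distinct values, A + A = {24, 29, 34, 39, 44}, so |A + A| = 5. Thus K = 5/3. Here |A + A| = 2|A| − 1 = 5, the minimum possible — so K = 5/3 is minimal, which holds iff A is an arithmetic progression.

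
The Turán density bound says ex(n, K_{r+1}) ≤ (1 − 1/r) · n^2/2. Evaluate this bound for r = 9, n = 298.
Turán density bound = (8/9) · 298^2/2 = 355216/9 ≈ 39468.4444

Turán's theorem: ex(n, K_{r+1}) is achieved by the complete r-partite Turán graph T(n, r) with parts as balanced as possible, and is at most (1 − 1/r) · n^2/2. For r = 9, n = 298: the density bound is (8/9) · 88804/2 = 355216/9 ≈ 39468.4444. The integer-valued extremum is e(T(298, 9)) = 39468, which is strictly less than the density bound 355216/9 since 9 ∤ 298 (the parts of T(298, 9) cannot all be equal).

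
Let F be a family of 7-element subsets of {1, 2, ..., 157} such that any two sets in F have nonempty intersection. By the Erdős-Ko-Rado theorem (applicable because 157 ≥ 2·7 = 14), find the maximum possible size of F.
max |F| = C(156, 6) = 18161699556

The Erdős-Ko-Rado theorem states: for n ≥ 2k, an intersecting family of k-subsets of an n-element set has size at most C(n − 1, k − 1), with equality for 'star' families {A ⊆ [n] : |A| = k, i ∈ A} (fix an element i). For n = 157, k = 7: C(156, 6) = 18161699556.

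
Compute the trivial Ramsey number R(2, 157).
R(2, 157) = 157

R(2, k) = k for all k ≥ 2: in a 2-colouring of K_k, either some edge is red (a red K_2) or all edges are blue (a blue K_k). And K_{156} coloured all-blue has no blue K_157, so R(2, 157) > 156. Hence R(2, 157) = 157.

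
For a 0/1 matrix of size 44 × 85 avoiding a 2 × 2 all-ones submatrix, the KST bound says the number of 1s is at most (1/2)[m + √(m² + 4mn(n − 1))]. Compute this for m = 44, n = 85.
z(44, 85; 2, 2) ≤ (1/2)[44 + √(44² + 4·44·85·84)] = (1/2)[44 + √1258576] = 582.9314

Kővári–Sós–Turán: let r_1, ..., r_44 be the row sums and z = Σ r_i the total number of 1s. Each pair of columns can share at most one row with both entries 1 (else a 2×2 all-ones block appears), so Σ_i C(r_i, 2) ≤ C(85, 2) = 3570. By convexity Σ_i C(r_i, 2) ≥ 44·C(z/44, 2) = z(z − 44)/(2·44), giving z² − 44z − 44·85·84 ≤ 0 and hence z ≤ (1/2)[44 + √(1936 + 4·314160)] = (1/2)[44 + √1258576] ≈ (1/2)(44 + 1121.8627) = 582.9314.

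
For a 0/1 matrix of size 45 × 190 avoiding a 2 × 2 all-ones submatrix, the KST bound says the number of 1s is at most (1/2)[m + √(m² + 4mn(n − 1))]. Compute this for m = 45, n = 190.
z(45, 190; 2, 2) ≤ (1/2)[45 + √(45² + 4·45·190·189)] = (1/2)[45 + √6465825] = 1293.8993

Kővári–Sós–Turán: let r_1, ..., r_45 be the row sums and z = Σ r_i the total number of 1s. Each pair of columns can share at most one row with both entries 1 (else a 2×2 all-ones block appears), so Σ_i C(r_i, 2) ≤ C(190, 2) = 17955. By convexity Σ_i C(r_i, 2) ≥ 45·C(z/45, 2) = z(z − 45)/(2·45), giving z² − 45z − 45·190·189 ≤ 0 and hence z ≤ (1/2)[45 + √(2025 + 4·1615950)] = (1/2)[45 + √6465825] ≈ (1/2)(45 + 2542.7987) = 1293.8993.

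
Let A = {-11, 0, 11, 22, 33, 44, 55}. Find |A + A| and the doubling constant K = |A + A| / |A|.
K = |A + A| / |A| = 13/7

Enumerate A + A = {a + b : a, b ∈ A}. With |A| = 7, there are |A|^2 = 49 ordered sum pairs; collecting distinct values, A + A = {-22, -11, 0, 11, 22, 33, 44, 55, 66, 77, 88, 99, 110}, so |A + A| = 13. Thus K = 13/7. Here |A + A| = 2|A| − 1 = 13, the minimum possible — so K = 13/7 is minimal, which holds iff A is an arithmetic progression.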